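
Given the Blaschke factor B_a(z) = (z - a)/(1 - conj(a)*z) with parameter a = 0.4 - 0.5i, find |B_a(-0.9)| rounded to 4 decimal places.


Step 1: Numerator z0 - a = -0.9 - (0.4 - 0.5i) = -1.3 + 0.5i
Step 2: Denominator 1 - conj(a)*z0 = 1 - (0.4 + 0.5i)*(-0.9) = 1.36 + 0.45i
Step 3: |z0 - a|^2 = (-1.3)^2 + 0.5^2 = 1.94; |1 - conj(a)*z0|^2 = 1.36^2 + 0.45^2 = 2.0521
Step 4: |B_a(-0.9)| = sqrt(1.94 / 2.0521) = sqrt(0.945373)
Step 5: = 0.9723

0.9723


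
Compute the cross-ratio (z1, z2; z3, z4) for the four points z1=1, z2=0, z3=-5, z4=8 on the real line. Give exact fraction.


Step 1: (z1-z3)(z2-z4) = 6 * (-8) = -48
Step 2: (z1-z4)(z2-z3) = (-7) * 5 = -35
Step 3: Cross-ratio = 48/35 = 48/35

48/35


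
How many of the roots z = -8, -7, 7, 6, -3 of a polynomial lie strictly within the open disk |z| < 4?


Step 1: Check each root:
  z = -8: |-8| = 8 >= 4
  z = -7: |-7| = 7 >= 4
  z = 7: |7| = 7 >= 4
  z = 6: |6| = 6 >= 4
  z = -3: |-3| = 3 < 4
Step 2: Count = 1

1


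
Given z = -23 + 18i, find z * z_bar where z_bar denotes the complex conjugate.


Step 1: conj(z) = -23 - 18i
Step 2: z * conj(z) = (-23)^2 + 18^2
Step 3: = 529 + 324 = 853

853


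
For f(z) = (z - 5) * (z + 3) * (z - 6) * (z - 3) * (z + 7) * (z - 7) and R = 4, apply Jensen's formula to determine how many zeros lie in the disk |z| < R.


Jensen's formula: (1/2pi)*integral log|f(Re^it)|dt = log|f(0)| + sum_{|a_k|<R} log(R/|a_k|)
Step 1: f(0) = (-5) * 3 * (-6) * (-3) * 7 * (-7) = 13230
Step 2: log|f(0)| = log|5| + log|-3| + log|6| + log|3| + log|-7| + log|7| = 9.4902
Step 3: Zeros inside |z| < 4: -3, 3
Step 4: Jensen sum = log(4/3) + log(4/3) = 0.5754
Step 5: n(R) = number of terms in the Jensen sum = count of zeros inside |z| < 4 = 2

2


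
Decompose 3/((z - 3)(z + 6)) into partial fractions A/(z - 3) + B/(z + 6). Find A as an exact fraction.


Step 1: Multiply both sides by (z - 3) and set z = 3
Step 2: A = 3 / (3 + 6)
Step 3: A = 3 / 9
Step 4: A = 1/3

1/3


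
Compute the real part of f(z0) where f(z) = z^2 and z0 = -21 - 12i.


Step 1: z0 = -21 - 12i
Step 2: z0^2 = (-21)^2 - (-12)^2 + 504i
Step 3: real part = 441 - 144 = 297

297


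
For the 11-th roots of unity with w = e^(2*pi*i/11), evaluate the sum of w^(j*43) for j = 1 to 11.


Step 1: The sum sum_{j=1}^{n} w^(k*j) equals n if n | k, else 0.
Step 2: Here n = 11, k = 43
Step 3: Does n divide k? 11 | 43 -> False
Step 4: Sum = 0

0


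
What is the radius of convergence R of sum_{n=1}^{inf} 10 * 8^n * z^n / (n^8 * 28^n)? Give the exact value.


Step 1: General term a_n = 10 * 8^n / (n^8 * 28^n)
Step 2: By the root test, |a_n|^(1/n) = 10^(1/n) * 8 / (n^(8/n) * 28) -> 8/28 as n -> infinity (since 10^(1/n) -> 1 and n^(8/n) -> 1)
Step 3: R = 1/lim|a_n|^(1/n) = 28/8 = 7/2

7/2


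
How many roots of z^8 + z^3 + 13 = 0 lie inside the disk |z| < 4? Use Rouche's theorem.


Step 1: On |z| = 4 the three terms have sizes |z^8| = 4^8 = 65536, |z^3| = 4^3 = 64, |13| = 13
Step 2: The dominant term is g(z) = z^8; let h(z) = z^3 + 13 so f = g + h
Step 3: On |z| = 4: |g| = 65536 and |h| <= 64 + 13 = 77
Step 4: Since 65536 > 77, |h| < |g| on |z| = 4, so by Rouche f has the same number of zeros as g inside |z| < 4
Step 5: g(z) = z^8 has 8 zeros (all at the origin) inside |z| < 4. Answer = 8

8


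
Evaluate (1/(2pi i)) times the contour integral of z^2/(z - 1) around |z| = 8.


Step 1: f(z) = z^2, a = 1 is inside |z| = 8
Step 2: By Cauchy integral formula: (1/(2pi*i)) * integral = f(a)
Step 3: f(1) = 1^2 = 1

1


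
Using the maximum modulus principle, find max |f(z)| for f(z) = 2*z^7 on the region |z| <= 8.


Step 1: On |z| = 8, |f(z)| = 2 * |z|^7 = 2 * 8^7
Step 2: By maximum modulus principle, maximum is on boundary.
Step 3: Maximum = 2 * 2097152 = 4194304

4194304


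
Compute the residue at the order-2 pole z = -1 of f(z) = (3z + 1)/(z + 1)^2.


Step 1: Pole of order 2 at z = -1
Step 2: Res = lim d/dz [(z + 1)^2 * f(z)] as z -> -1
Step 3: (z + 1)^2 * f(z) = 3z + 1
Step 4: d/dz[3z + 1] = 3

3


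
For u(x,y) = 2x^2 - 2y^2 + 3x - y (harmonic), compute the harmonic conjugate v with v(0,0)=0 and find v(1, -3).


Step 1: v_x = -u_y = 4y + 1
Step 2: v_y = u_x = 4x + 3
Step 3: v = 4xy + x + 3y + C
Step 4: v(0,0) = 0 => C = 0
Step 5: v(1, -3) = -20

-20


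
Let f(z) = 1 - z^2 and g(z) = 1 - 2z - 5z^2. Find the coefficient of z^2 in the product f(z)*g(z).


Step 1: z^2 term in f*g comes from: (1)*(-5z^2) + (0)*(-2z) + (-z^2)*(1)
Step 2: = -5 + 0 - 1
Step 3: = -6

-6


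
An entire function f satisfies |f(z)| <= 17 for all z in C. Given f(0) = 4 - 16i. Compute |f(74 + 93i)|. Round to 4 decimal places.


Step 1: By Liouville's theorem, a bounded entire function is constant.
Step 2: f(z) = f(0) = 4 - 16i for all z.
Step 3: |f(w)| = |4 - 16i| = sqrt(16 + 256)
Step 4: = 16.4924

16.4924


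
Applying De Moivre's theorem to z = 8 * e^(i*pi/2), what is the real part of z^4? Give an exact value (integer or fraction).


Step 1: By De Moivre's theorem, z^4 = 8^4 * e^(i*4*pi/2) = 4096 * (cos(2*pi) + i*sin(2*pi))
Step 2: |z|^4 = 8^4 = 4096
Step 3: Reduce the angle mod 2*pi: 2*pi - 2*pi = 0
Step 4: cos(0) = 1
Step 5: Re(z^4) = 4096 * 1 = 4096

4096


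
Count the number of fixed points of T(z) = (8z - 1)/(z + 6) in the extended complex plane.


Step 1: Fixed points satisfy T(z) = z
Step 2: z^2 - 2z + 1 = 0
Step 3: Discriminant = (-2)^2 - 4*1*1 = 0
Step 4: Number of fixed points = 1

1


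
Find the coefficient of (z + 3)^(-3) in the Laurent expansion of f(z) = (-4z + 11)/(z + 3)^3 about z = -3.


Step 1: Write the numerator in powers of (z + 3): -4z + 11 = -4(z + 3) + (-4*(-3) + 11) = -4(z + 3) + 23
Step 2: Divide by (z + 3)^3: f(z) = 23(z + 3)^(-3) - 4(z + 3)^(-2)
Step 3: This finite sum is the Laurent series of f about z = -3.
Step 4: Coefficient of (z + 3)^(-3) = -4*(-3) + 11 = 23

23


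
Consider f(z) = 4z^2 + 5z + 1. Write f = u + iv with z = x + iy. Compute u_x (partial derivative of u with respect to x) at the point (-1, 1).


Step 1: f(z) = 4(x+iy)^2 + 5(x+iy) + 1
Step 2: u = 4(x^2 - y^2) + 5x + 1
Step 3: u_x = 8x + 5
Step 4: At (-1, 1): u_x = -8 + 5 = -3

-3


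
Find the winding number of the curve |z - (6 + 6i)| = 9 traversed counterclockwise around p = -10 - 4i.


Step 1: Center c = (6, 6), radius = 9
Step 2: |p - c|^2 = (-16)^2 + (-10)^2 = 356
Step 3: r^2 = 81
Step 4: |p-c| > r so winding number = 0

0


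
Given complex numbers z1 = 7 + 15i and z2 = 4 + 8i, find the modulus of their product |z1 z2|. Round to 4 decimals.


Step 1: |z1| = sqrt(7^2 + 15^2) = sqrt(274)
Step 2: |z2| = sqrt(4^2 + 8^2) = sqrt(80)
Step 3: |z1*z2| = |z1|*|z2| = sqrt(274) * sqrt(80) = sqrt(274 * 80) = sqrt(21920)
Step 4: = 148.054

148.054


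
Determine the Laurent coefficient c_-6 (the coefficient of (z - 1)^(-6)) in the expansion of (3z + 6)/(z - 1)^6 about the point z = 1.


Step 1: Write the numerator in powers of (z - 1): 3z + 6 = 3(z - 1) + (3*1 + 6) = 3(z - 1) + 9
Step 2: Divide by (z - 1)^6: f(z) = 9(z - 1)^(-6) + 3(z - 1)^(-5)
Step 3: This finite sum is the Laurent series of f about z = 1.
Step 4: Coefficient of (z - 1)^(-6) = 3*1 + 6 = 9

9


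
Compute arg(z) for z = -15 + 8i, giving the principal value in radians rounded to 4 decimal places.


Step 1: z = -15 + 8i
Step 2: arg(z) = atan2(8, -15)
Step 3: arg(z) = 2.6516

2.6516


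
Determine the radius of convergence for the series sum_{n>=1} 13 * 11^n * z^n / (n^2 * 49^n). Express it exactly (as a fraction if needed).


Step 1: General term a_n = 13 * 11^n / (n^2 * 49^n)
Step 2: By the root test, |a_n|^(1/n) = 13^(1/n) * 11 / (n^(2/n) * 49) -> 11/49 as n -> infinity (since 13^(1/n) -> 1 and n^(2/n) -> 1)
Step 3: R = 1/lim|a_n|^(1/n) = 49/11

49/11


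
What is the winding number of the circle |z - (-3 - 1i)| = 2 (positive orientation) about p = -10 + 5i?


Step 1: Center c = (-3, -1), radius = 2
Step 2: |p - c|^2 = (-7)^2 + 6^2 = 85
Step 3: r^2 = 4
Step 4: |p-c| > r so winding number = 0

0


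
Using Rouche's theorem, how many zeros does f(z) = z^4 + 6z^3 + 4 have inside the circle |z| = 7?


Step 1: On |z| = 7 the three terms have sizes |z^4| = 7^4 = 2401, |6z^3| = 6*7^3 = 2058, |4| = 4
Step 2: The dominant term is g(z) = z^4; let h(z) = 6z^3 + 4 so f = g + h
Step 3: On |z| = 7: |g| = 2401 and |h| <= 2058 + 4 = 2062
Step 4: Since 2401 > 2062, |h| < |g| on |z| = 7, so by Rouche f has the same number of zeros as g inside |z| < 7
Step 5: g(z) = z^4 has 4 zeros (all at the origin) inside |z| < 7. Answer = 4

4


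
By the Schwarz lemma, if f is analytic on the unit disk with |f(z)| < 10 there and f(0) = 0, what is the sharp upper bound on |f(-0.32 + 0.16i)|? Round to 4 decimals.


Step 1: g = f/10 maps D -> D with g(0) = 0, so by the Schwarz lemma |g(z)| <= |z|, i.e. |f(z)| <= 10|z|; this is sharp (f(z) = 10z).
Step 2: |z0|^2 = (-0.32)^2 + 0.16^2 = 0.128
Step 3: |z0| = sqrt(0.128) = 0.357771
Step 4: Best bound = 10 * |z0| = 10 * 0.357771 = 3.5777

3.5777


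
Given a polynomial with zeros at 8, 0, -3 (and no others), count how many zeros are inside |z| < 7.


Step 1: Check each root:
  z = 8: |8| = 8 >= 7
  z = 0: |0| = 0 < 7
  z = -3: |-3| = 3 < 7
Step 2: Count = 2

2


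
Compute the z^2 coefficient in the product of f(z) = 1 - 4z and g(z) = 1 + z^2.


Step 1: z^2 term in f*g comes from: (1)*(z^2) + (-4z)*(0) + (0)*(1)
Step 2: = 1 + 0 + 0
Step 3: = 1

1


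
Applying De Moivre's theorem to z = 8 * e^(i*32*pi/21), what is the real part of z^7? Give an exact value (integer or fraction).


Step 1: By De Moivre's theorem, z^7 = 8^7 * e^(i*7*32*pi/21) = 2097152 * (cos(32*pi/3) + i*sin(32*pi/3))
Step 2: |z|^7 = 8^7 = 2097152
Step 3: Reduce the angle mod 2*pi: 32*pi/3 - 10*pi = 2*pi/3
Step 4: cos(2*pi/3) = -1/2
Step 5: Re(z^7) = 2097152 * (-1/2) = -1048576

-1048576


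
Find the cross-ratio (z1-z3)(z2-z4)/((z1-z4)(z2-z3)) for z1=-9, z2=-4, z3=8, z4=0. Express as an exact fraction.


Step 1: (z1-z3)(z2-z4) = (-17) * (-4) = 68
Step 2: (z1-z4)(z2-z3) = (-9) * (-12) = 108
Step 3: Cross-ratio = 68/108 = 17/27

17/27


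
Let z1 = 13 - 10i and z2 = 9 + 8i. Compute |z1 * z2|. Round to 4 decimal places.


Step 1: |z1| = sqrt(13^2 + (-10)^2) = sqrt(269)
Step 2: |z2| = sqrt(9^2 + 8^2) = sqrt(145)
Step 3: |z1*z2| = |z1|*|z2| = sqrt(269) * sqrt(145) = sqrt(269 * 145) = sqrt(39005)
Step 4: = 197.4968

197.4968


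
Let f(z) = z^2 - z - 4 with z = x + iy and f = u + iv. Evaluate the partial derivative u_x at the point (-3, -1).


Step 1: f(z) = (x+iy)^2 - (x+iy) - 4
Step 2: u = (x^2 - y^2) - x - 4
Step 3: u_x = 2x - 1
Step 4: At (-3, -1): u_x = -6 - 1 = -7

-7


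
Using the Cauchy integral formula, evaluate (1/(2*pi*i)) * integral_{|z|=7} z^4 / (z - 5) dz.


Step 1: f(z) = z^4, a = 5 is inside |z| = 7
Step 2: By Cauchy integral formula: (1/(2pi*i)) * integral = f(a)
Step 3: f(5) = 5^4 = 625

625


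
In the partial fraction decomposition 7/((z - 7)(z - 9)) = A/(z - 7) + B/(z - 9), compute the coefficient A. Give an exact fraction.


Step 1: Multiply both sides by (z - 7) and set z = 7
Step 2: A = 7 / (7 - 9)
Step 3: A = 7 / (-2)
Step 4: A = -7/2

-7/2


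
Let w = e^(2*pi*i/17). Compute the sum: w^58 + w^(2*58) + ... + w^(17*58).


Step 1: The sum sum_{j=1}^{n} w^(k*j) equals n if n | k, else 0.
Step 2: Here n = 17, k = 58
Step 3: Does n divide k? 17 | 58 -> False
Step 4: Sum = 0

0


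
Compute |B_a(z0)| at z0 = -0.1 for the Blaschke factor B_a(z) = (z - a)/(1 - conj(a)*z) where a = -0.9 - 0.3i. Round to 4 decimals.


Step 1: Numerator z0 - a = -0.1 - (-0.9 - 0.3i) = 0.8 + 0.3i
Step 2: Denominator 1 - conj(a)*z0 = 1 - (-0.9 + 0.3i)*(-0.1) = 0.91 + 0.03i
Step 3: |z0 - a|^2 = 0.8^2 + 0.3^2 = 0.73; |1 - conj(a)*z0|^2 = 0.91^2 + 0.03^2 = 0.829
Step 4: |B_a(-0.1)| = sqrt(0.73 / 0.829) = sqrt(0.880579)
Step 5: = 0.9384

0.9384


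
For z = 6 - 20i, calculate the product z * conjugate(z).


Step 1: conj(z) = 6 + 20i
Step 2: z * conj(z) = 6^2 + (-20)^2
Step 3: = 36 + 400 = 436

436


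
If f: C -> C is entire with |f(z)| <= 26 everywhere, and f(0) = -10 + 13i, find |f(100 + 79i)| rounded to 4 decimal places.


Step 1: By Liouville's theorem, a bounded entire function is constant.
Step 2: f(z) = f(0) = -10 + 13i for all z.
Step 3: |f(w)| = |-10 + 13i| = sqrt(100 + 169)
Step 4: = 16.4012

16.4012


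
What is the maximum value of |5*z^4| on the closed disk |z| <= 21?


Step 1: On |z| = 21, |f(z)| = 5 * |z|^4 = 5 * 21^4
Step 2: By maximum modulus principle, maximum is on boundary.
Step 3: Maximum = 5 * 194481 = 972405

972405


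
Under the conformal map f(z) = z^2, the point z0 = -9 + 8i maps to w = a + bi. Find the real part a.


Step 1: z0 = -9 + 8i
Step 2: z0^2 = (-9)^2 - 8^2 - 144i
Step 3: real part = 81 - 64 = 17

17


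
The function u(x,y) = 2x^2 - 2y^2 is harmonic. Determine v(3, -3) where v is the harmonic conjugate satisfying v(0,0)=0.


Step 1: v_x = -u_y = 4y + 0
Step 2: v_y = u_x = 4x + 0
Step 3: v = 4xy + C
Step 4: v(0,0) = 0 => C = 0
Step 5: v(3, -3) = -36

-36


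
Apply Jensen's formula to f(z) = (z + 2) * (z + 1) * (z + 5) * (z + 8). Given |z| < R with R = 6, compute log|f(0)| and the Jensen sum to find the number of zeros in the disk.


Jensen's formula: (1/2pi)*integral log|f(Re^it)|dt = log|f(0)| + sum_{|a_k|<R} log(R/|a_k|)
Step 1: f(0) = 2 * 1 * 5 * 8 = 80
Step 2: log|f(0)| = log|-2| + log|-1| + log|-5| + log|-8| = 4.382
Step 3: Zeros inside |z| < 6: -2, -1, -5
Step 4: Jensen sum = log(6/2) + log(6/1) + log(6/5) = 3.0727
Step 5: n(R) = number of terms in the Jensen sum = count of zeros inside |z| < 6 = 3

3


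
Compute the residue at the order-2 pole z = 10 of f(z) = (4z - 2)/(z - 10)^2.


Step 1: Pole of order 2 at z = 10
Step 2: Res = lim d/dz [(z - 10)^2 * f(z)] as z -> 10
Step 3: (z - 10)^2 * f(z) = 4z - 2
Step 4: d/dz[4z - 2] = 4

4


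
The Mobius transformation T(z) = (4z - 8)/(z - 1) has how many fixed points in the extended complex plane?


Step 1: Fixed points satisfy T(z) = z
Step 2: z^2 - 5z + 8 = 0
Step 3: Discriminant = (-5)^2 - 4*1*8 = -7
Step 4: Number of fixed points = 2

2


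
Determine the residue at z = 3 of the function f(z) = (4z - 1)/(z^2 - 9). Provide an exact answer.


Step 1: Q(z) = z^2 - 9 = (z - 3)(z + 3)
Step 2: Q'(z) = 2z
Step 3: Q'(3) = 6, P(3) = 11
Step 4: Res = P(3)/Q'(3) = 11/6 = 11/6

11/6


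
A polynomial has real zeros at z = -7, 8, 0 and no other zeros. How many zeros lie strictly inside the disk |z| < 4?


Step 1: Check each root:
  z = -7: |-7| = 7 >= 4
  z = 8: |8| = 8 >= 4
  z = 0: |0| = 0 < 4
Step 2: Count = 1

1


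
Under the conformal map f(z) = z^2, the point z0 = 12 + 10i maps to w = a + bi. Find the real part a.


Step 1: z0 = 12 + 10i
Step 2: z0^2 = 12^2 - 10^2 + 240i
Step 3: real part = 144 - 100 = 44

44


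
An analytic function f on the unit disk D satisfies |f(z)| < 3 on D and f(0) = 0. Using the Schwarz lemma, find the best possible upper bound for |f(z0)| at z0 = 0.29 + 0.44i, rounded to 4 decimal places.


Step 1: g = f/3 maps D -> D with g(0) = 0, so by the Schwarz lemma |g(z)| <= |z|, i.e. |f(z)| <= 3|z|; this is sharp (f(z) = 3z).
Step 2: |z0|^2 = 0.29^2 + 0.44^2 = 0.2777
Step 3: |z0| = sqrt(0.2777) = 0.526972
Step 4: Best bound = 3 * |z0| = 3 * 0.526972 = 1.5809

1.5809


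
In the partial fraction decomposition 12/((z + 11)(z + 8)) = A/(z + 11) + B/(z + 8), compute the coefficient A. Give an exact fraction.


Step 1: Multiply both sides by (z + 11) and set z = -11
Step 2: A = 12 / (-11 + 8)
Step 3: A = 12 / (-3)
Step 4: A = -4

-4


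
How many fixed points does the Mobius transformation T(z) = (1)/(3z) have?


Step 1: Fixed points satisfy T(z) = z
Step 2: 3z^2 - 1 = 0
Step 3: Discriminant = 0^2 - 4*3*(-1) = 12
Step 4: Number of fixed points = 2

2


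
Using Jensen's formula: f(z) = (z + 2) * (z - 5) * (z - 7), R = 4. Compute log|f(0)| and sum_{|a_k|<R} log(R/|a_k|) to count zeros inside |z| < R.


Jensen's formula: (1/2pi)*integral log|f(Re^it)|dt = log|f(0)| + sum_{|a_k|<R} log(R/|a_k|)
Step 1: f(0) = 2 * (-5) * (-7) = 70
Step 2: log|f(0)| = log|-2| + log|5| + log|7| = 4.2485
Step 3: Zeros inside |z| < 4: -2
Step 4: Jensen sum = log(4/2) = 0.6931
Step 5: n(R) = number of terms in the Jensen sum = count of zeros inside |z| < 4 = 1

1


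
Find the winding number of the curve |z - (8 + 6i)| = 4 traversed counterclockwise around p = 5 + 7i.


Step 1: Center c = (8, 6), radius = 4
Step 2: |p - c|^2 = (-3)^2 + 1^2 = 10
Step 3: r^2 = 16
Step 4: |p-c| < r so winding number = 1

1


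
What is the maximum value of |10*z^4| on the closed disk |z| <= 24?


Step 1: On |z| = 24, |f(z)| = 10 * |z|^4 = 10 * 24^4
Step 2: By maximum modulus principle, maximum is on boundary.
Step 3: Maximum = 10 * 331776 = 3317760

3317760


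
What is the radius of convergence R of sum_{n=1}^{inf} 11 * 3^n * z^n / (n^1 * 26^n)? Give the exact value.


Step 1: General term a_n = 11 * 3^n / (n^1 * 26^n)
Step 2: By the root test, |a_n|^(1/n) = 11^(1/n) * 3 / (n^(1/n) * 26) -> 3/26 as n -> infinity (since 11^(1/n) -> 1 and n^(1/n) -> 1)
Step 3: R = 1/lim|a_n|^(1/n) = 26/3

26/3


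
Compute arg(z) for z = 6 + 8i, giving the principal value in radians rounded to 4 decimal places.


Step 1: z = 6 + 8i
Step 2: arg(z) = atan2(8, 6)
Step 3: arg(z) = 0.9273

0.9273


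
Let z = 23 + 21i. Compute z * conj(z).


Step 1: conj(z) = 23 - 21i
Step 2: z * conj(z) = 23^2 + 21^2
Step 3: = 529 + 441 = 970

970


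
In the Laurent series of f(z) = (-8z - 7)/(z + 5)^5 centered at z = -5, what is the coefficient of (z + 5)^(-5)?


Step 1: Write the numerator in powers of (z + 5): -8z - 7 = -8(z + 5) + (-8*(-5) - 7) = -8(z + 5) + 33
Step 2: Divide by (z + 5)^5: f(z) = 33(z + 5)^(-5) - 8(z + 5)^(-4)
Step 3: This finite sum is the Laurent series of f about z = -5.
Step 4: Coefficient of (z + 5)^(-5) = -8*(-5) - 7 = 33

33


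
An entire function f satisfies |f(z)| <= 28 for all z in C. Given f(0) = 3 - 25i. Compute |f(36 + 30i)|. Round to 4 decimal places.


Step 1: By Liouville's theorem, a bounded entire function is constant.
Step 2: f(z) = f(0) = 3 - 25i for all z.
Step 3: |f(w)| = |3 - 25i| = sqrt(9 + 625)
Step 4: = 25.1794

25.1794


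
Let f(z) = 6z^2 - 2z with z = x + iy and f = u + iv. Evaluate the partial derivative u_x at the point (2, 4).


Step 1: f(z) = 6(x+iy)^2 - 2(x+iy) + 0
Step 2: u = 6(x^2 - y^2) - 2x + 0
Step 3: u_x = 12x - 2
Step 4: At (2, 4): u_x = 24 - 2 = 22

22


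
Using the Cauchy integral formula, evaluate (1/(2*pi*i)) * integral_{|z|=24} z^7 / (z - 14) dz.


Step 1: f(z) = z^7, a = 14 is inside |z| = 24
Step 2: By Cauchy integral formula: (1/(2pi*i)) * integral = f(a)
Step 3: f(14) = 14^7 = 105413504

105413504


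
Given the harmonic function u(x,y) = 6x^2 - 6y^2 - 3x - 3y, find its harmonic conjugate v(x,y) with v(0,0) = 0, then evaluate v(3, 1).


Step 1: v_x = -u_y = 12y + 3
Step 2: v_y = u_x = 12x - 3
Step 3: v = 12xy + 3x - 3y + C
Step 4: v(0,0) = 0 => C = 0
Step 5: v(3, 1) = 42

42


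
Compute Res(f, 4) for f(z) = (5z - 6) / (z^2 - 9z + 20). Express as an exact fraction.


Step 1: Q(z) = z^2 - 9z + 20 = (z - 4)(z - 5)
Step 2: Q'(z) = 2z - 9
Step 3: Q'(4) = -1, P(4) = 14
Step 4: Res = P(4)/Q'(4) = 14/(-1) = -14

-14


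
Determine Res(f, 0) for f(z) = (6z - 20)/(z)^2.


Step 1: Pole of order 2 at z = 0
Step 2: Res = lim d/dz [(z)^2 * f(z)] as z -> 0
Step 3: (z)^2 * f(z) = 6z - 20
Step 4: d/dz[6z - 20] = 6

6


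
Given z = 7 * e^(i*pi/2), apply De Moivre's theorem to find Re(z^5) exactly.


Step 1: By De Moivre's theorem, z^5 = 7^5 * e^(i*5*pi/2) = 16807 * (cos(5*pi/2) + i*sin(5*pi/2))
Step 2: |z|^5 = 7^5 = 16807
Step 3: Reduce the angle mod 2*pi: 5*pi/2 - 2*pi = pi/2
Step 4: cos(pi/2) = 0
Step 5: Re(z^5) = 16807 * 0 = 0

0


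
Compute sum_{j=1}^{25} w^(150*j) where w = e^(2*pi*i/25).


Step 1: The sum sum_{j=1}^{n} w^(k*j) equals n if n | k, else 0.
Step 2: Here n = 25, k = 150
Step 3: Does n divide k? 25 | 150 -> True
Step 4: Sum = 25

25


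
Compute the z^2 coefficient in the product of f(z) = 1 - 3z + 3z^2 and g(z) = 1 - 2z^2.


Step 1: z^2 term in f*g comes from: (1)*(-2z^2) + (-3z)*(0) + (3z^2)*(1)
Step 2: = -2 + 0 + 3
Step 3: = 1

1


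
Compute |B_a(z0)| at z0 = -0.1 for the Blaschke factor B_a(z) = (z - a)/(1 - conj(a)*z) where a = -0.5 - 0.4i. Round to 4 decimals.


Step 1: Numerator z0 - a = -0.1 - (-0.5 - 0.4i) = 0.4 + 0.4i
Step 2: Denominator 1 - conj(a)*z0 = 1 - (-0.5 + 0.4i)*(-0.1) = 0.95 + 0.04i
Step 3: |z0 - a|^2 = 0.4^2 + 0.4^2 = 0.32; |1 - conj(a)*z0|^2 = 0.95^2 + 0.04^2 = 0.9041
Step 4: |B_a(-0.1)| = sqrt(0.32 / 0.9041) = sqrt(0.353943)
Step 5: = 0.5949

0.5949


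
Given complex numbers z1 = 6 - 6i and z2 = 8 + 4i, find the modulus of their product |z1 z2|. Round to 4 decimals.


Step 1: |z1| = sqrt(6^2 + (-6)^2) = sqrt(72)
Step 2: |z2| = sqrt(8^2 + 4^2) = sqrt(80)
Step 3: |z1*z2| = |z1|*|z2| = sqrt(72) * sqrt(80) = sqrt(72 * 80) = sqrt(5760)
Step 4: = 75.8947

75.8947


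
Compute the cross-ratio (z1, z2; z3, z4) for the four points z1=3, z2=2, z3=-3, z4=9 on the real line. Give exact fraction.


Step 1: (z1-z3)(z2-z4) = 6 * (-7) = -42
Step 2: (z1-z4)(z2-z3) = (-6) * 5 = -30
Step 3: Cross-ratio = 42/30 = 7/5

7/5


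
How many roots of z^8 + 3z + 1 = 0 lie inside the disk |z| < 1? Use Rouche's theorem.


Step 1: On |z| = 1 the three terms have sizes |z^8| = 1^8 = 1, |3z| = 3*1 = 3, |1| = 1
Step 2: The dominant term is g(z) = 3z; let h(z) = z^8 + 1 so f = g + h
Step 3: On |z| = 1: |g| = 3 and |h| <= 1 + 1 = 2
Step 4: Since 3 > 2, |h| < |g| on |z| = 1, so by Rouche f has the same number of zeros as g inside |z| < 1
Step 5: g(z) = 3z has 1 zero (at the origin, multiplicity 1) inside |z| < 1. Answer = 1

1


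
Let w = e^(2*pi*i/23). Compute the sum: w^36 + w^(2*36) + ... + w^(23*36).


Step 1: The sum sum_{j=1}^{n} w^(k*j) equals n if n | k, else 0.
Step 2: Here n = 23, k = 36
Step 3: Does n divide k? 23 | 36 -> False
Step 4: Sum = 0

0


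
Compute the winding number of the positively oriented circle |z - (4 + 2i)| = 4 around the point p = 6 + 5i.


Step 1: Center c = (4, 2), radius = 4
Step 2: |p - c|^2 = 2^2 + 3^2 = 13
Step 3: r^2 = 16
Step 4: |p-c| < r so winding number = 1

1


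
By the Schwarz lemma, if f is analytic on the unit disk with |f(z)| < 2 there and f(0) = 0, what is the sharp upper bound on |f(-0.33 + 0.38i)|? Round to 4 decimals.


Step 1: g = f/2 maps D -> D with g(0) = 0, so by the Schwarz lemma |g(z)| <= |z|, i.e. |f(z)| <= 2|z|; this is sharp (f(z) = 2z).
Step 2: |z0|^2 = (-0.33)^2 + 0.38^2 = 0.2533
Step 3: |z0| = sqrt(0.2533) = 0.503289
Step 4: Best bound = 2 * |z0| = 2 * 0.503289 = 1.0066

1.0066


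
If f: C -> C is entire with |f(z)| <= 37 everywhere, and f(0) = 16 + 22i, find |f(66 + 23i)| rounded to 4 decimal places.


Step 1: By Liouville's theorem, a bounded entire function is constant.
Step 2: f(z) = f(0) = 16 + 22i for all z.
Step 3: |f(w)| = |16 + 22i| = sqrt(256 + 484)
Step 4: = 27.2029

27.2029


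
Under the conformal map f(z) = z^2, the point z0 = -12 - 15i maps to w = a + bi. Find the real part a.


Step 1: z0 = -12 - 15i
Step 2: z0^2 = (-12)^2 - (-15)^2 + 360i
Step 3: real part = 144 - 225 = -81

-81


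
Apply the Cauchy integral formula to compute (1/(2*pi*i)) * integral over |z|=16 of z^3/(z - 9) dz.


Step 1: f(z) = z^3, a = 9 is inside |z| = 16
Step 2: By Cauchy integral formula: (1/(2pi*i)) * integral = f(a)
Step 3: f(9) = 9^3 = 729

729


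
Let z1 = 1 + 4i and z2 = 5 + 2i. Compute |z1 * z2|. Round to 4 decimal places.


Step 1: |z1| = sqrt(1^2 + 4^2) = sqrt(17)
Step 2: |z2| = sqrt(5^2 + 2^2) = sqrt(29)
Step 3: |z1*z2| = |z1|*|z2| = sqrt(17) * sqrt(29) = sqrt(17 * 29) = sqrt(493)
Step 4: = 22.2036

22.2036


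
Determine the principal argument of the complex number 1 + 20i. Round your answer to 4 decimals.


Step 1: z = 1 + 20i
Step 2: arg(z) = atan2(20, 1)
Step 3: arg(z) = 1.5208

1.5208


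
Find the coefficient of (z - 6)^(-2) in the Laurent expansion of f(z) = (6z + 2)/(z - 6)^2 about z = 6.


Step 1: Write the numerator in powers of (z - 6): 6z + 2 = 6(z - 6) + (6*6 + 2) = 6(z - 6) + 38
Step 2: Divide by (z - 6)^2: f(z) = 38(z - 6)^(-2) + 6(z - 6)^(-1)
Step 3: This finite sum is the Laurent series of f about z = 6.
Step 4: Coefficient of (z - 6)^(-2) = 6*6 + 2 = 38

38


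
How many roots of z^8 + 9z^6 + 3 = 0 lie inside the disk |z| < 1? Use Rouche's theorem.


Step 1: On |z| = 1 the three terms have sizes |z^8| = 1^8 = 1, |9z^6| = 9*1^6 = 9, |3| = 3
Step 2: The dominant term is g(z) = 9z^6; let h(z) = z^8 + 3 so f = g + h
Step 3: On |z| = 1: |g| = 9 and |h| <= 1 + 3 = 4
Step 4: Since 9 > 4, |h| < |g| on |z| = 1, so by Rouche f has the same number of zeros as g inside |z| < 1
Step 5: g(z) = 9z^6 has 6 zeros (at the origin, multiplicity 6) inside |z| < 1. Answer = 6

6


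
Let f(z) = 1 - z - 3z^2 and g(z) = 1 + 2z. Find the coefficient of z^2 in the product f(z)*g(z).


Step 1: z^2 term in f*g comes from: (1)*(0) + (-z)*(2z) + (-3z^2)*(1)
Step 2: = 0 - 2 - 3
Step 3: = -5

-5


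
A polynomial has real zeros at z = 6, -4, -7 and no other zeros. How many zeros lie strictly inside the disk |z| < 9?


Step 1: Check each root:
  z = 6: |6| = 6 < 9
  z = -4: |-4| = 4 < 9
  z = -7: |-7| = 7 < 9
Step 2: Count = 3

3


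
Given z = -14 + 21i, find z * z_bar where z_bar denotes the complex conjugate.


Step 1: conj(z) = -14 - 21i
Step 2: z * conj(z) = (-14)^2 + 21^2
Step 3: = 196 + 441 = 637

637


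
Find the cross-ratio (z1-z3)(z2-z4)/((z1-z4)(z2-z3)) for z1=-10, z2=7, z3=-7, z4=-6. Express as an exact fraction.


Step 1: (z1-z3)(z2-z4) = (-3) * 13 = -39
Step 2: (z1-z4)(z2-z3) = (-4) * 14 = -56
Step 3: Cross-ratio = 39/56 = 39/56

39/56


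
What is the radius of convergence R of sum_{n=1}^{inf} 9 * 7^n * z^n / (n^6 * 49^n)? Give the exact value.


Step 1: General term a_n = 9 * 7^n / (n^6 * 49^n)
Step 2: By the root test, |a_n|^(1/n) = 9^(1/n) * 7 / (n^(6/n) * 49) -> 7/49 as n -> infinity (since 9^(1/n) -> 1 and n^(6/n) -> 1)
Step 3: R = 1/lim|a_n|^(1/n) = 49/7 = 7

7


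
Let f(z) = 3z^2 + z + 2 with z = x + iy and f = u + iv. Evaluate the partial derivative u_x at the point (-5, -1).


Step 1: f(z) = 3(x+iy)^2 + (x+iy) + 2
Step 2: u = 3(x^2 - y^2) + x + 2
Step 3: u_x = 6x + 1
Step 4: At (-5, -1): u_x = -30 + 1 = -29

-29


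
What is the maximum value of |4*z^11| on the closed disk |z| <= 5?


Step 1: On |z| = 5, |f(z)| = 4 * |z|^11 = 4 * 5^11
Step 2: By maximum modulus principle, maximum is on boundary.
Step 3: Maximum = 4 * 48828125 = 195312500

195312500


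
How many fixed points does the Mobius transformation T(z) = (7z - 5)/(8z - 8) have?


Step 1: Fixed points satisfy T(z) = z
Step 2: 8z^2 - 15z + 5 = 0
Step 3: Discriminant = (-15)^2 - 4*8*5 = 65
Step 4: Number of fixed points = 2

2


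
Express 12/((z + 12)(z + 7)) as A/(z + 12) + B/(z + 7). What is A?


Step 1: Multiply both sides by (z + 12) and set z = -12
Step 2: A = 12 / (-12 + 7)
Step 3: A = 12 / (-5)
Step 4: A = -12/5

-12/5


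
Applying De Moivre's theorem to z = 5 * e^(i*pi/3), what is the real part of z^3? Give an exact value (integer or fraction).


Step 1: By De Moivre's theorem, z^3 = 5^3 * e^(i*3*pi/3) = 125 * (cos(pi) + i*sin(pi))
Step 2: |z|^3 = 5^3 = 125
Step 3: The angle pi already lies in [0, 2*pi)
Step 4: cos(pi) = -1
Step 5: Re(z^3) = 125 * (-1) = -125

-125


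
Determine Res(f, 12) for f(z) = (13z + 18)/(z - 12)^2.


Step 1: Pole of order 2 at z = 12
Step 2: Res = lim d/dz [(z - 12)^2 * f(z)] as z -> 12
Step 3: (z - 12)^2 * f(z) = 13z + 18
Step 4: d/dz[13z + 18] = 13

13


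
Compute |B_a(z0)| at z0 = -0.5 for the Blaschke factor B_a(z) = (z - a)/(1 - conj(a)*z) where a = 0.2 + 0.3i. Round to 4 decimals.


Step 1: Numerator z0 - a = -0.5 - (0.2 + 0.3i) = -0.7 - 0.3i
Step 2: Denominator 1 - conj(a)*z0 = 1 - (0.2 - 0.3i)*(-0.5) = 1.1 - 0.15i
Step 3: |z0 - a|^2 = (-0.7)^2 + (-0.3)^2 = 0.58; |1 - conj(a)*z0|^2 = 1.1^2 + (-0.15)^2 = 1.2325
Step 4: |B_a(-0.5)| = sqrt(0.58 / 1.2325) = sqrt(0.470588)
Step 5: = 0.686

0.686


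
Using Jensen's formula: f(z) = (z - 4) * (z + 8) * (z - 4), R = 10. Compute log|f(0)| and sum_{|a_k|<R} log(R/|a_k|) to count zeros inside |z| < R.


Jensen's formula: (1/2pi)*integral log|f(Re^it)|dt = log|f(0)| + sum_{|a_k|<R} log(R/|a_k|)
Step 1: f(0) = (-4) * 8 * (-4) = 128
Step 2: log|f(0)| = log|4| + log|-8| + log|4| = 4.852
Step 3: Zeros inside |z| < 10: 4, -8, 4
Step 4: Jensen sum = log(10/4) + log(10/8) + log(10/4) = 2.0557
Step 5: n(R) = number of terms in the Jensen sum = count of zeros inside |z| < 10 = 3

3


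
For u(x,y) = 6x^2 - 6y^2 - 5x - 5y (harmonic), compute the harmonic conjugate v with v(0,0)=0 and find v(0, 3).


Step 1: v_x = -u_y = 12y + 5
Step 2: v_y = u_x = 12x - 5
Step 3: v = 12xy + 5x - 5y + C
Step 4: v(0,0) = 0 => C = 0
Step 5: v(0, 3) = -15

-15


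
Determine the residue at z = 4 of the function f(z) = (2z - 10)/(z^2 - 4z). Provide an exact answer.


Step 1: Q(z) = z^2 - 4z = (z - 4)(z)
Step 2: Q'(z) = 2z - 4
Step 3: Q'(4) = 4, P(4) = -2
Step 4: Res = P(4)/Q'(4) = -2/4 = -1/2

-1/2


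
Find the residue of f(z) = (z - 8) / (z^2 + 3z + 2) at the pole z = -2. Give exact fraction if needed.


Step 1: Q(z) = z^2 + 3z + 2 = (z + 2)(z + 1)
Step 2: Q'(z) = 2z + 3
Step 3: Q'(-2) = -1, P(-2) = -10
Step 4: Res = P(-2)/Q'(-2) = -10/(-1) = 10

10


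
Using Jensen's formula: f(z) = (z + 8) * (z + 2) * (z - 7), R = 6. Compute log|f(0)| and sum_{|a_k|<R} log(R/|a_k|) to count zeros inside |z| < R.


Jensen's formula: (1/2pi)*integral log|f(Re^it)|dt = log|f(0)| + sum_{|a_k|<R} log(R/|a_k|)
Step 1: f(0) = 8 * 2 * (-7) = -112
Step 2: log|f(0)| = log|-8| + log|-2| + log|7| = 4.7185
Step 3: Zeros inside |z| < 6: -2
Step 4: Jensen sum = log(6/2) = 1.0986
Step 5: n(R) = number of terms in the Jensen sum = count of zeros inside |z| < 6 = 1

1


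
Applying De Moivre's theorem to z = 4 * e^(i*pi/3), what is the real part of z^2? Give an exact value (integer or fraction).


Step 1: By De Moivre's theorem, z^2 = 4^2 * e^(i*2*pi/3) = 16 * (cos(2*pi/3) + i*sin(2*pi/3))
Step 2: |z|^2 = 4^2 = 16
Step 3: The angle 2*pi/3 already lies in [0, 2*pi)
Step 4: cos(2*pi/3) = -1/2
Step 5: Re(z^2) = 16 * (-1/2) = -8

-8


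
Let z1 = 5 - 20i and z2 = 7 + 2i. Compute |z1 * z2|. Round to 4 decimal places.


Step 1: |z1| = sqrt(5^2 + (-20)^2) = sqrt(425)
Step 2: |z2| = sqrt(7^2 + 2^2) = sqrt(53)
Step 3: |z1*z2| = |z1|*|z2| = sqrt(425) * sqrt(53) = sqrt(425 * 53) = sqrt(22525)
Step 4: = 150.0833

150.0833


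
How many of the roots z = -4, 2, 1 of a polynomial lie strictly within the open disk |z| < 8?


Step 1: Check each root:
  z = -4: |-4| = 4 < 8
  z = 2: |2| = 2 < 8
  z = 1: |1| = 1 < 8
Step 2: Count = 3

3


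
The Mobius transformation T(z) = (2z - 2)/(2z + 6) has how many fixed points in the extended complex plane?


Step 1: Fixed points satisfy T(z) = z
Step 2: 2z^2 + 4z + 2 = 0
Step 3: Discriminant = 4^2 - 4*2*2 = 0
Step 4: Number of fixed points = 1

1


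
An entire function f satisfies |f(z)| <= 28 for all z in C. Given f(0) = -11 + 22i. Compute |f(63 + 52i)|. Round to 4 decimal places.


Step 1: By Liouville's theorem, a bounded entire function is constant.
Step 2: f(z) = f(0) = -11 + 22i for all z.
Step 3: |f(w)| = |-11 + 22i| = sqrt(121 + 484)
Step 4: = 24.5967

24.5967


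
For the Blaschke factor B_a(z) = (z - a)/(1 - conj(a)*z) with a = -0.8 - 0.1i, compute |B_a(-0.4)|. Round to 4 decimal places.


Step 1: Numerator z0 - a = -0.4 - (-0.8 - 0.1i) = 0.4 + 0.1i
Step 2: Denominator 1 - conj(a)*z0 = 1 - (-0.8 + 0.1i)*(-0.4) = 0.68 + 0.04i
Step 3: |z0 - a|^2 = 0.4^2 + 0.1^2 = 0.17; |1 - conj(a)*z0|^2 = 0.68^2 + 0.04^2 = 0.464
Step 4: |B_a(-0.4)| = sqrt(0.17 / 0.464) = sqrt(0.366379)
Step 5: = 0.6053

0.6053


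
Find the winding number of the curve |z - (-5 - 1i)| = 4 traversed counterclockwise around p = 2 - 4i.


Step 1: Center c = (-5, -1), radius = 4
Step 2: |p - c|^2 = 7^2 + (-3)^2 = 58
Step 3: r^2 = 16
Step 4: |p-c| > r so winding number = 0

0


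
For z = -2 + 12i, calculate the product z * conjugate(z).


Step 1: conj(z) = -2 - 12i
Step 2: z * conj(z) = (-2)^2 + 12^2
Step 3: = 4 + 144 = 148

148


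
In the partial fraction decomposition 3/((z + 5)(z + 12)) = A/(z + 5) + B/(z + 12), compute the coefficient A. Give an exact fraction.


Step 1: Multiply both sides by (z + 5) and set z = -5
Step 2: A = 3 / (-5 + 12)
Step 3: A = 3 / 7
Step 4: A = 3/7

3/7


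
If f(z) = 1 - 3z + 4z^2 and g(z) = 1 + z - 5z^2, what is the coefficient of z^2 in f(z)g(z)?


Step 1: z^2 term in f*g comes from: (1)*(-5z^2) + (-3z)*(z) + (4z^2)*(1)
Step 2: = -5 - 3 + 4
Step 3: = -4

-4


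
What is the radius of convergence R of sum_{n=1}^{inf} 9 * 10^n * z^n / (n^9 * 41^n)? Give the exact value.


Step 1: General term a_n = 9 * 10^n / (n^9 * 41^n)
Step 2: By the root test, |a_n|^(1/n) = 9^(1/n) * 10 / (n^(9/n) * 41) -> 10/41 as n -> infinity (since 9^(1/n) -> 1 and n^(9/n) -> 1)
Step 3: R = 1/lim|a_n|^(1/n) = 41/10

41/10


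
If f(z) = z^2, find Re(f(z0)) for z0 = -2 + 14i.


Step 1: z0 = -2 + 14i
Step 2: z0^2 = (-2)^2 - 14^2 - 56i
Step 3: real part = 4 - 196 = -192

-192


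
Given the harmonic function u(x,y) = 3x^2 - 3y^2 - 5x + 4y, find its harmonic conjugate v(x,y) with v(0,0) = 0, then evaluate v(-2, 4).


Step 1: v_x = -u_y = 6y - 4
Step 2: v_y = u_x = 6x - 5
Step 3: v = 6xy - 4x - 5y + C
Step 4: v(0,0) = 0 => C = 0
Step 5: v(-2, 4) = -60

-60


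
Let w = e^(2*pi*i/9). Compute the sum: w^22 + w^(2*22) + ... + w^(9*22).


Step 1: The sum sum_{j=1}^{n} w^(k*j) equals n if n | k, else 0.
Step 2: Here n = 9, k = 22
Step 3: Does n divide k? 9 | 22 -> False
Step 4: Sum = 0

0


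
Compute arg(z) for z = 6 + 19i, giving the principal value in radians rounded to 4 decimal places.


Step 1: z = 6 + 19i
Step 2: arg(z) = atan2(19, 6)
Step 3: arg(z) = 1.2649

1.2649


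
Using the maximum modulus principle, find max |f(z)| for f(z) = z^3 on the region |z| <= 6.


Step 1: On |z| = 6, |f(z)| = |z|^3 = 6^3
Step 2: By maximum modulus principle, maximum is on boundary.
Step 3: Maximum = 216 = 216

216


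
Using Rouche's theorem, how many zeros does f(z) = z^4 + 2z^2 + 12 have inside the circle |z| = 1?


Step 1: On |z| = 1 the three terms have sizes |z^4| = 1^4 = 1, |2z^2| = 2*1^2 = 2, |12| = 12
Step 2: The dominant term is g(z) = 12; let h(z) = z^4 + 2z^2 so f = g + h
Step 3: On |z| = 1: |g| = 12 and |h| <= 1 + 2 = 3
Step 4: Since 12 > 3, |h| < |g| on |z| = 1, so by Rouche f has the same number of zeros as g inside |z| < 1
Step 5: g(z) = 12 is a nonzero constant with no zeros inside |z| < 1. Answer = 0

0


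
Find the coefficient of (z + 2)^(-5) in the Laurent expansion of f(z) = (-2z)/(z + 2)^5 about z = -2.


Step 1: Write the numerator in powers of (z + 2): -2z = -2(z + 2) + (-2*(-2) + 0) = -2(z + 2) + 4
Step 2: Divide by (z + 2)^5: f(z) = 4(z + 2)^(-5) - 2(z + 2)^(-4)
Step 3: This finite sum is the Laurent series of f about z = -2.
Step 4: Coefficient of (z + 2)^(-5) = -2*(-2) + 0 = 4

4


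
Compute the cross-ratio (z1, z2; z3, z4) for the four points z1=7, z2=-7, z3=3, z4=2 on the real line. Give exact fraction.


Step 1: (z1-z3)(z2-z4) = 4 * (-9) = -36
Step 2: (z1-z4)(z2-z3) = 5 * (-10) = -50
Step 3: Cross-ratio = 36/50 = 18/25

18/25


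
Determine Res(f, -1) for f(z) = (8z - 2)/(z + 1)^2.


Step 1: Pole of order 2 at z = -1
Step 2: Res = lim d/dz [(z + 1)^2 * f(z)] as z -> -1
Step 3: (z + 1)^2 * f(z) = 8z - 2
Step 4: d/dz[8z - 2] = 8

8


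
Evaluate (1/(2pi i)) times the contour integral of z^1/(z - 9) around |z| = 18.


Step 1: f(z) = z^1, a = 9 is inside |z| = 18
Step 2: By Cauchy integral formula: (1/(2pi*i)) * integral = f(a)
Step 3: f(9) = 9^1 = 9

9


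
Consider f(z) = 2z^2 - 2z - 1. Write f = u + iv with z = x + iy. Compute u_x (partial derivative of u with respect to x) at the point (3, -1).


Step 1: f(z) = 2(x+iy)^2 - 2(x+iy) - 1
Step 2: u = 2(x^2 - y^2) - 2x - 1
Step 3: u_x = 4x - 2
Step 4: At (3, -1): u_x = 12 - 2 = 10

10


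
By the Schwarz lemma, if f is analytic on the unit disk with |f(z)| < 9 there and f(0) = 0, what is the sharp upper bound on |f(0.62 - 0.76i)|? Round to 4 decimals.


Step 1: g = f/9 maps D -> D with g(0) = 0, so by the Schwarz lemma |g(z)| <= |z|, i.e. |f(z)| <= 9|z|; this is sharp (f(z) = 9z).
Step 2: |z0|^2 = 0.62^2 + (-0.76)^2 = 0.962
Step 3: |z0| = sqrt(0.962) = 0.980816
Step 4: Best bound = 9 * |z0| = 9 * 0.980816 = 8.8273

8.8273


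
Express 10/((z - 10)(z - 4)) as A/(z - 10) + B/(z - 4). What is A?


Step 1: Multiply both sides by (z - 10) and set z = 10
Step 2: A = 10 / (10 - 4)
Step 3: A = 10 / 6
Step 4: A = 5/3

5/3


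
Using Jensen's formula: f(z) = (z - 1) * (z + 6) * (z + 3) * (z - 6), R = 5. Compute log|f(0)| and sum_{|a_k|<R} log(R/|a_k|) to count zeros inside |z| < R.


Jensen's formula: (1/2pi)*integral log|f(Re^it)|dt = log|f(0)| + sum_{|a_k|<R} log(R/|a_k|)
Step 1: f(0) = (-1) * 6 * 3 * (-6) = 108
Step 2: log|f(0)| = log|1| + log|-6| + log|-3| + log|6| = 4.6821
Step 3: Zeros inside |z| < 5: 1, -3
Step 4: Jensen sum = log(5/1) + log(5/3) = 2.1203
Step 5: n(R) = number of terms in the Jensen sum = count of zeros inside |z| < 5 = 2

2


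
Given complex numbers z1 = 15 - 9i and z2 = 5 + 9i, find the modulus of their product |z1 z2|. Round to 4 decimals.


Step 1: |z1| = sqrt(15^2 + (-9)^2) = sqrt(306)
Step 2: |z2| = sqrt(5^2 + 9^2) = sqrt(106)
Step 3: |z1*z2| = |z1|*|z2| = sqrt(306) * sqrt(106) = sqrt(306 * 106) = sqrt(32436)
Step 4: = 180.1

180.1


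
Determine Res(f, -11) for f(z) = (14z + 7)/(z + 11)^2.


Step 1: Pole of order 2 at z = -11
Step 2: Res = lim d/dz [(z + 11)^2 * f(z)] as z -> -11
Step 3: (z + 11)^2 * f(z) = 14z + 7
Step 4: d/dz[14z + 7] = 14

14


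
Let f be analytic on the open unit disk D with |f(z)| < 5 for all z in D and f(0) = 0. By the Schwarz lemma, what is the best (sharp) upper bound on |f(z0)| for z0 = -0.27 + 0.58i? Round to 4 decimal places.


Step 1: g = f/5 maps D -> D with g(0) = 0, so by the Schwarz lemma |g(z)| <= |z|, i.e. |f(z)| <= 5|z|; this is sharp (f(z) = 5z).
Step 2: |z0|^2 = (-0.27)^2 + 0.58^2 = 0.4093
Step 3: |z0| = sqrt(0.4093) = 0.639766
Step 4: Best bound = 5 * |z0| = 5 * 0.639766 = 3.1988

3.1988


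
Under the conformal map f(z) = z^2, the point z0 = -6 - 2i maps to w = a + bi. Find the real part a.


Step 1: z0 = -6 - 2i
Step 2: z0^2 = (-6)^2 - (-2)^2 + 24i
Step 3: real part = 36 - 4 = 32

32


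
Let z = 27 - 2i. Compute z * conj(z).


Step 1: conj(z) = 27 + 2i
Step 2: z * conj(z) = 27^2 + (-2)^2
Step 3: = 729 + 4 = 733

733


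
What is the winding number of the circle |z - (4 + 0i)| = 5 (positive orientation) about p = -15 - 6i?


Step 1: Center c = (4, 0), radius = 5
Step 2: |p - c|^2 = (-19)^2 + (-6)^2 = 397
Step 3: r^2 = 25
Step 4: |p-c| > r so winding number = 0

0


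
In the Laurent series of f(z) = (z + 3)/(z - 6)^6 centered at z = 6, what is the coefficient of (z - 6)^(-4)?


Step 1: Write the numerator in powers of (z - 6): z + 3 = (z - 6) + (1*6 + 3) = (z - 6) + 9
Step 2: Divide by (z - 6)^6: f(z) = 9(z - 6)^(-6) + (z - 6)^(-5)
Step 3: This finite sum is the Laurent series of f about z = 6.
Step 4: Only the powers -6 and -5 appear, so the coefficient of (z - 6)^(-4) = 0

0


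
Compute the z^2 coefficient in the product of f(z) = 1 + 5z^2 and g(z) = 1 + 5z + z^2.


Step 1: z^2 term in f*g comes from: (1)*(z^2) + (0)*(5z) + (5z^2)*(1)
Step 2: = 1 + 0 + 5
Step 3: = 6

6


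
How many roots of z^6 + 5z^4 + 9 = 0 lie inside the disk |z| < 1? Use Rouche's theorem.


Step 1: On |z| = 1 the three terms have sizes |z^6| = 1^6 = 1, |5z^4| = 5*1^4 = 5, |9| = 9
Step 2: The dominant term is g(z) = 9; let h(z) = z^6 + 5z^4 so f = g + h
Step 3: On |z| = 1: |g| = 9 and |h| <= 1 + 5 = 6
Step 4: Since 9 > 6, |h| < |g| on |z| = 1, so by Rouche f has the same number of zeros as g inside |z| < 1
Step 5: g(z) = 9 is a nonzero constant with no zeros inside |z| < 1. Answer = 0

0
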